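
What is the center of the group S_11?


Z(G) = {g ∈ G | gx = xg for all x ∈ G}
S_n is non-abelian for n ≥ 3; Z(S_11) is trivial

Z(S_11) = {e}


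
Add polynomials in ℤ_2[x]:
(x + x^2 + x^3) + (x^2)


Add coefficients mod 2:
x^0: 0 + 0 = 0 (mod 2)
x^1: 1 + 0 = 1 (mod 2)
x^2: 1 + 1 = 0 (mod 2)
x^3: 1 + 0 = 1 (mod 2)
Result: x + x^3

f + g = x + x^3


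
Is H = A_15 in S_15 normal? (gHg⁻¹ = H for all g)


H = A_15 in S_15
A_15 has index 2 in S_15, and every subgroup of index 2 is normal

Yes, normal subgroup


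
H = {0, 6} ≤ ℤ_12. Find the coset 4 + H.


4 + H = {4 + h (mod 12) : h ∈ H}
4+0=4, 4+6=10

4 + H = {4, 10}


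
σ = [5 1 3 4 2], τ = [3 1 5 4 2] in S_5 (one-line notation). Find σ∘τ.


σ∘τ: apply τ first, then σ
1 →τ 3 →σ 3
2 →τ 1 →σ 5
3 →τ 5 →σ 2
4 →τ 4 →σ 4
5 →τ 2 →σ 1

σ∘τ = [3 5 2 4 1]


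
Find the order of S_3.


|S_n| = n! (number of permutations of n symbols)
|S_3| = 3! = 6

|S_3| = 6


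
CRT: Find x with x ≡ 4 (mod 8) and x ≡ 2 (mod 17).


m₁ = 8, m₂ = 17, gcd = 1, so CRT applies. M = m₁·m₂ = 136
Let M₁ = M/m₁ = 17, M₂ = M/m₂ = 8
Find y₁ ≡ M₁⁻¹ (mod m₁): 17⁻¹ ≡ 1 (mod 8)
Find y₂ ≡ M₂⁻¹ (mod m₂): 8⁻¹ ≡ 15 (mod 17)
x = a₁·M₁·y₁ + a₂·M₂·y₂ = 4·17·1 + 2·8·15 = 308
Reduce mod 136: x ≡ 36
Check: 36 mod 8 = 4 ✓, 36 mod 17 = 2 ✓

x ≡ 36 (mod 136)


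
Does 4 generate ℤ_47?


g generates ℤ_n iff gcd(g, n) = 1
gcd(4, 47) = 1
Since gcd = 1, 4 is a generator.

Yes, 4 generates ℤ_47


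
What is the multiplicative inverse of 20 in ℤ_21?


Use the extended Euclidean algorithm to write 1 = 20·s + 21·t; then s mod 21 is the inverse.
Euclidean algorithm:
  20 = 0·21 + 20
  21 = 1·20 + 1
  20 = 20·1 + 0
gcd(20,21) = 1
Back-substitution gives: 20·(-1) + 21·(1) = 1
So 20⁻¹ ≡ -1 ≡ 20 (mod 21)
Check: 20 × 20 = 400 ≡ 1 (mod 21) ✓

20⁻¹ ≡ 20 (mod 21)


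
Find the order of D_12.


|D_n| = 2n (n rotations and n reflections)
|D_12| = 2×12 = 24

|D_12| = 24


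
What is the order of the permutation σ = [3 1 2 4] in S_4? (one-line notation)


Cycle decomposition: (1 3 2)
Cycle lengths: 3
Order = lcm(3) = 3

ord(σ) = 3


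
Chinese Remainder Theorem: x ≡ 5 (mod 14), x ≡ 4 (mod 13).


m₁ = 14, m₂ = 13, gcd = 1, so CRT applies. M = m₁·m₂ = 182
Let M₁ = M/m₁ = 13, M₂ = M/m₂ = 14
Find y₁ ≡ M₁⁻¹ (mod m₁): 13⁻¹ ≡ 13 (mod 14)
Find y₂ ≡ M₂⁻¹ (mod m₂): 14⁻¹ ≡ 1 (mod 13)
x = a₁·M₁·y₁ + a₂·M₂·y₂ = 5·13·13 + 4·14·1 = 901
Reduce mod 182: x ≡ 173
Check: 173 mod 14 = 5 ✓, 173 mod 13 = 4 ✓

x ≡ 173 (mod 182)


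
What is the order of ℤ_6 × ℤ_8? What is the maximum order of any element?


|ℤ_6 × ℤ_8| = 6 × 8 = 48
Max element order = lcm(6,8) = 24
Cyclic? No (gcd=2)

|ℤ_6×ℤ_8| = 48, max element order = 24


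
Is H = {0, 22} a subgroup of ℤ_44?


Subgroup test for H = {0, 22} in (ℤ_44, +):
(1) 0 ∈ H? Yes
(2) Closure: for all a,b ∈ H, (a+b) mod 44 ∈ H? Yes
(3) Inverses: for all a ∈ H, -a mod 44 ∈ H? Yes

Yes, H is a subgroup of ℤ_44


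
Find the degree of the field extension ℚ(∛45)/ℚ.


∛45 has minimal polynomial x³ - 45 (irreducible over ℚ since 45 is not a perfect cube)

[ℚ(∛45)/ℚ] = 3


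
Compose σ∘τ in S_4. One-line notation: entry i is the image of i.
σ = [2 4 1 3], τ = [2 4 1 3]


σ∘τ: apply τ first, then σ
1 →τ 2 →σ 4
2 →τ 4 →σ 3
3 →τ 1 →σ 2
4 →τ 3 →σ 1

σ∘τ = [4 3 2 1]


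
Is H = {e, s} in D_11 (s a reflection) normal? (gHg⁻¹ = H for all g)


H = {e, s} in D_11 (s a reflection)
r·s·r⁻¹ = sr⁻² ≠ s for n ≥ 3, so {e, s} is not closed under conjugation

No, not a normal subgroup


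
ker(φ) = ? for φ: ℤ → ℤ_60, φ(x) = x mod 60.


Kernel = preimage of identity
ker(φ) = {x ∈ ℤ : x ≡ 0 (mod 60)} = 60ℤ = {0, ±60, ±120, ...}

ker(φ) = 60ℤ


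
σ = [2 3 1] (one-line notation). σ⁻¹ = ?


To find σ⁻¹, swap domain and range:
σ(1) = 2 → σ⁻¹(2) = 1
σ(2) = 3 → σ⁻¹(3) = 2
σ(3) = 1 → σ⁻¹(1) = 3

σ⁻¹ = [3 1 2]


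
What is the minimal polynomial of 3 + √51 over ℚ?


Let α = 3 + √51. Then α - 3 = √51, so (α - 3)² = 51, giving α² - 6α - 42 = 0. Degree 2 and α ∉ ℚ, so this is the minimal polynomial.

Minimal polynomial: x² - 6x - 42


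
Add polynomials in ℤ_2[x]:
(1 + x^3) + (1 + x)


Add coefficients mod 2:
x^0: 1 + 1 = 0 (mod 2)
x^1: 0 + 1 = 1 (mod 2)
x^2: 0 + 0 = 0 (mod 2)
x^3: 1 + 0 = 1 (mod 2)
Result: x + x^3

f + g = x + x^3


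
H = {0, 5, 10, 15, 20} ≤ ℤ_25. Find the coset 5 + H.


5 + H = {5 + h (mod 25) : h ∈ H}
5+0=5, 5+5=10, 5+10=15, 5+15=20, 5+20=0
5 + H = {0, 5, 10, 15, 20} = 0 + H

5 + H = {0, 5, 10, 15, 20}


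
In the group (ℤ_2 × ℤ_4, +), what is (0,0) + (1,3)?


Operation: componentwise addition mod (2, 4)
(0,0) + (1,3) = ((a₁+b₁) mod 2, (a₂+b₂) mod 4) with a = (0,0), b = (1,3)

(0,0) + (1,3) = (1,3)


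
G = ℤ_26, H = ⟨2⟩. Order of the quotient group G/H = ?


|⟨2⟩| = n / gcd(2, 26) = 26 / 2 = 13
H is normal (ℤ_26 is abelian).
|G/H| = |G| / |H| = 26 / 13 = 2

|G/H| = 2


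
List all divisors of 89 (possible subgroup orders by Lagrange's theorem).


Lagrange's theorem: |H| divides |G|
|G| = 89
Divisors of 89: 1, 89

Possible subgroup orders: {1, 89}


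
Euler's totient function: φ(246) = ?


Factor n: 246 = 2 × 3 × 41
φ(n) = n · ∏(1 - 1/p) over distinct primes p | n
φ(246) = 246 · (1 - 1/2) · (1 - 1/3) · (1 - 1/41) = 80

φ(246) = 80


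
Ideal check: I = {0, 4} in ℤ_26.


Check ideal conditions for I = {0, 4} in ℤ_26:
(1) I is an additive subgroup? No
(2) For r ∈ ℤ_26 and a ∈ I: r·a ∈ I? No  [counterexample: r=2, a=4, r·a mod 26 = 8 ∉ I]

No, I is not an ideal of ℤ_26


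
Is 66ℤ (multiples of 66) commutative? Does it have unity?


66ℤ is a commutative ring under +,× but has no multiplicative identity (1 ∉ 66ℤ); it has no zero divisors, but without unity it is not an integral domain
Commutative: Yes
Integral domain: No
Has unity: No

66ℤ (multiples of 66): Commutative=Yes, Unity=No


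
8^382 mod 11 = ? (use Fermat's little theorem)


Fermat's little theorem: if p is prime and gcd(a,p)=1, then a^(p-1) ≡ 1 (mod p)
p = 11 is prime, gcd(8,11) = 1
Reduce exponent: 382 mod 10 = 2
So 8^382 ≡ 8^2 (mod 11)
8^2 mod 11 = 9

8^382 ≡ 9 (mod 11)


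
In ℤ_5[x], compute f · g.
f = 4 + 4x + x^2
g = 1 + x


Expand and collect like terms; reduce coefficients mod 5:
x^0: 4·1 = 4 ≡ 4 (mod 5)
x^1: 4·1 + 4·1 = 8 ≡ 3 (mod 5)
x^2: 4·1 + 1·1 = 5 ≡ 0 (mod 5)
x^3: 1·1 = 1 ≡ 1 (mod 5)
Result: 4 + 3x + x^3

f · g = 4 + 3x + x^3


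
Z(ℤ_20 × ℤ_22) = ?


Z(G) = {g ∈ G | gx = xg for all x ∈ G}
Direct product of abelian groups is abelian, so Z(G) = G

Z(ℤ_20 × ℤ_22) = ℤ_20 × ℤ_22


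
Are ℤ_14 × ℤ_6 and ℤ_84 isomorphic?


Comparing ℤ_14 × ℤ_6 and ℤ_84:
gcd(14,6) = 2 ≠ 1. Max element order in ℤ_14×ℤ_6 is lcm(14,6) = 42 < 84, so it has no element of order 84

No, ℤ_14 × ℤ_6 ≇ ℤ_84


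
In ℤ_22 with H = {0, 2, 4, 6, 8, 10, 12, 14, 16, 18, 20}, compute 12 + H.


12 + H = {12 + h (mod 22) : h ∈ H}
12+0=12, 12+2=14, 12+4=16, 12+6=18, 12+8=20, 12+10=0, 12+12=2, 12+14=4, 12+16=6, 12+18=8, 12+20=10
12 + H = {0, 2, 4, 6, 8, 10, 12, 14, 16, 18, 20} = 0 + H

12 + H = {0, 2, 4, 6, 8, 10, 12, 14, 16, 18, 20}


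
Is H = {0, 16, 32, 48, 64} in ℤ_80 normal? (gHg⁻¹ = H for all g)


H = {0, 16, 32, 48, 64} in ℤ_80
ℤ_80 is abelian; every subgroup of an abelian group is normal

Yes, normal subgroup


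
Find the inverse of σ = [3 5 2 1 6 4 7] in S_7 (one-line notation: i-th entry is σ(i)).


To find σ⁻¹, swap domain and range:
σ(1) = 3 → σ⁻¹(3) = 1
σ(2) = 5 → σ⁻¹(5) = 2
σ(3) = 2 → σ⁻¹(2) = 3
σ(4) = 1 → σ⁻¹(1) = 4
σ(5) = 6 → σ⁻¹(6) = 5
σ(6) = 4 → σ⁻¹(4) = 6
σ(7) = 7 → σ⁻¹(7) = 7

σ⁻¹ = [4 3 1 6 2 5 7]


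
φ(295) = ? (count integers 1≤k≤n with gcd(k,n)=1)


Factor n: 295 = 5 × 59
φ(n) = n · ∏(1 - 1/p) over distinct primes p | n
φ(295) = 295 · (1 - 1/5) · (1 - 1/59) = 232

φ(295) = 232


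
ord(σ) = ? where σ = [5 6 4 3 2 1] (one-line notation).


Cycle decomposition: (1 5 2 6) (3 4)
Cycle lengths: 4, 2
Order = lcm(4, 2) = 4

ord(σ) = 4


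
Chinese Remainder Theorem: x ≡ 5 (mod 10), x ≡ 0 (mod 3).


m₁ = 10, m₂ = 3, gcd = 1, so CRT applies. M = m₁·m₂ = 30
Let M₁ = M/m₁ = 3, M₂ = M/m₂ = 10
Find y₁ ≡ M₁⁻¹ (mod m₁): 3⁻¹ ≡ 7 (mod 10)
Find y₂ ≡ M₂⁻¹ (mod m₂): 10⁻¹ ≡ 1 (mod 3)
x = a₁·M₁·y₁ + a₂·M₂·y₂ = 5·3·7 + 0·10·1 = 105
Reduce mod 30: x ≡ 15
Check: 15 mod 10 = 5 ✓, 15 mod 3 = 0 ✓

x ≡ 15 (mod 30)


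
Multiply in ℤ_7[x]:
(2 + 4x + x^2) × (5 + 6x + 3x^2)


Expand and collect like terms; reduce coefficients mod 7:
x^0: 2·5 = 10 ≡ 3 (mod 7)
x^1: 2·6 + 4·5 = 32 ≡ 4 (mod 7)
x^2: 2·3 + 4·6 + 1·5 = 35 ≡ 0 (mod 7)
x^3: 4·3 + 1·6 = 18 ≡ 4 (mod 7)
x^4: 1·3 = 3 ≡ 3 (mod 7)
Result: 3 + 4x + 4x^3 + 3x^4

f · g = 3 + 4x + 4x^3 + 3x^4


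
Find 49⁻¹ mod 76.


Use the extended Euclidean algorithm to write 1 = 49·s + 76·t; then s mod 76 is the inverse.
Euclidean algorithm:
  49 = 0·76 + 49
  76 = 1·49 + 27
  49 = 1·27 + 22
  27 = 1·22 + 5
  22 = 4·5 + 2
  5 = 2·2 + 1
  2 = 2·1 + 0
gcd(49,76) = 1
Back-substitution gives: 49·(-31) + 76·(20) = 1
So 49⁻¹ ≡ -31 ≡ 45 (mod 76)
Check: 49 × 45 = 2205 ≡ 1 (mod 76) ✓

49⁻¹ ≡ 45 (mod 76)


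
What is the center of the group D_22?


Z(G) = {g ∈ G | gx = xg for all x ∈ G}
For even n, Z(D_n) = {e, r^(n/2)}: the 180° rotation r^11 commutes with every reflection and rotation

Z(D_22) = {e, r^11}


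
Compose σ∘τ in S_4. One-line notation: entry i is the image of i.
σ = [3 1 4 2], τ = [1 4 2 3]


σ∘τ: apply τ first, then σ
1 →τ 1 →σ 3
2 →τ 4 →σ 2
3 →τ 2 →σ 1
4 →τ 3 →σ 4

σ∘τ = [3 2 1 4]


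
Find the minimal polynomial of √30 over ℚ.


√30 satisfies x² - 30 = 0, irreducible over ℚ since 30 is squarefree

Minimal polynomial: x² - 30


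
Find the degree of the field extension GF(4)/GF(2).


GF(4) = GF(2^2), so the extension degree is 2

[GF(4)/GF(2)] = 2


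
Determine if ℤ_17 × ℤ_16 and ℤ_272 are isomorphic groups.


Comparing ℤ_17 × ℤ_16 and ℤ_272:
gcd(17,16) = 1, so ℤ_17 × ℤ_16 ≅ ℤ_272 (CRT)

Yes, ℤ_17 × ℤ_16 ≅ ℤ_272


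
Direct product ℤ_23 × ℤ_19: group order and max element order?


|ℤ_23 × ℤ_19| = 23 × 19 = 437
Max element order = lcm(23,19) = 437
Cyclic? Yes (gcd=1)

|ℤ_23×ℤ_19| = 437, max element order = 437


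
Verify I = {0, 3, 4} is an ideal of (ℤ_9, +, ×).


Check ideal conditions for I = {0, 3, 4} in ℤ_9:
(1) I is an additive subgroup? No
(2) For r ∈ ℤ_9 and a ∈ I: r·a ∈ I? No  [counterexample: r=2, a=3, r·a mod 9 = 6 ∉ I]

No, I is not an ideal of ℤ_9


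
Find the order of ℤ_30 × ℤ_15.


|A × B| = |A| · |B|
|ℤ_30 × ℤ_15| = 30 × 15 = 450

|ℤ_30 × ℤ_15| = 450


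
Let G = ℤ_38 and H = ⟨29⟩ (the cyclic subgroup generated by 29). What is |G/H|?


|⟨29⟩| = n / gcd(29, 38) = 38 / 1 = 38
H is normal (ℤ_38 is abelian).
|G/H| = |G| / |H| = 38 / 38 = 1

|G/H| = 1


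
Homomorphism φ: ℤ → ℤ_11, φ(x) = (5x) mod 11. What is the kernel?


Kernel = preimage of identity
ker(φ) = {x ∈ ℤ : 5x ≡ 0 (mod 11)}. gcd(5,11) = 1, so 5x ≡ 0 (mod 11) ⟺ x ≡ 0 (mod 11/1 = 11). Hence ker(φ) = 11ℤ

ker(φ) = 11ℤ


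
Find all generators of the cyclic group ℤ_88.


g generates ℤ_n iff gcd(g,n) = 1
Prime factors of 88: 2, 11
Generators are g ∈ {1,...,87} not divisible by any of these primes.
Generators: {1, 3, 5, 7, 9, 13, 15, 17, 19, 21, 23, 25, 27, 29, 31, 35, 37, 39, 41, 43, 45, 47, 49, 51, 53, 57, 59, 61, 63, 65, 67, 69, 71, 73, 75, 79, 81, 83, 85, 87}
Number of generators = φ(88) = 40

Generators of ℤ_88 = {1, 3, 5, 7, 9, 13, 15, 17, 19, 21, 23, 25, 27, 29, 31, 35, 37, 39, 41, 43, 45, 47, 49, 51, 53, 57, 59, 61, 63, 65, 67, 69, 71, 73, 75, 79, 81, 83, 85, 87}


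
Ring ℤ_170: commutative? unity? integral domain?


ℤ_170 is a commutative ring with unity 1; 170 = 2×85 is composite, so 2·85 ≡ 0 gives zero divisors (not an integral domain)
Commutative: Yes
Integral domain: No
Has unity: Yes

ℤ_170: Commutative=Yes, Unity=Yes


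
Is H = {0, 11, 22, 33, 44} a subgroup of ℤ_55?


Subgroup test for H = {0, 11, 22, 33, 44} in (ℤ_55, +):
(1) 0 ∈ H? Yes
(2) Closure: for all a,b ∈ H, (a+b) mod 55 ∈ H? Yes
(3) Inverses: for all a ∈ H, -a mod 55 ∈ H? Yes

Yes, H is a subgroup of ℤ_55


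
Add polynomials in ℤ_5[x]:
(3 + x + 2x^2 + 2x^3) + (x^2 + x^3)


Add coefficients mod 5:
x^0: 3 + 0 = 3 (mod 5)
x^1: 1 + 0 = 1 (mod 5)
x^2: 2 + 1 = 3 (mod 5)
x^3: 2 + 1 = 3 (mod 5)
Result: 3 + x + 3x^2 + 3x^3

f + g = 3 + x + 3x^2 + 3x^3


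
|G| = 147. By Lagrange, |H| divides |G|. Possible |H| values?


Lagrange's theorem: |H| divides |G|
|G| = 147
Divisors of 147: 1, 3, 7, 21, 49, 147

Possible subgroup orders: {1, 3, 7, 21, 49, 147}


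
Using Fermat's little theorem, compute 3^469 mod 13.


Fermat's little theorem: if p is prime and gcd(a,p)=1, then a^(p-1) ≡ 1 (mod p)
p = 13 is prime, gcd(3,13) = 1
Reduce exponent: 469 mod 12 = 1
So 3^469 ≡ 3^1 (mod 13)
3^1 mod 13 = 3

3^469 ≡ 3 (mod 13)


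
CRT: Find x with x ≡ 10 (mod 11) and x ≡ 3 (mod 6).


m₁ = 11, m₂ = 6, gcd = 1, so CRT applies. M = m₁·m₂ = 66
Let M₁ = M/m₁ = 6, M₂ = M/m₂ = 11
Find y₁ ≡ M₁⁻¹ (mod m₁): 6⁻¹ ≡ 2 (mod 11)
Find y₂ ≡ M₂⁻¹ (mod m₂): 11⁻¹ ≡ 5 (mod 6)
x = a₁·M₁·y₁ + a₂·M₂·y₂ = 10·6·2 + 3·11·5 = 285
Reduce mod 66: x ≡ 21
Check: 21 mod 11 = 10 ✓, 21 mod 6 = 3 ✓

x ≡ 21 (mod 66)


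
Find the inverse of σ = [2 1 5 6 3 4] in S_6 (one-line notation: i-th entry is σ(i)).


To find σ⁻¹, swap domain and range:
σ(1) = 2 → σ⁻¹(2) = 1
σ(2) = 1 → σ⁻¹(1) = 2
σ(3) = 5 → σ⁻¹(5) = 3
σ(4) = 6 → σ⁻¹(6) = 4
σ(5) = 3 → σ⁻¹(3) = 5
σ(6) = 4 → σ⁻¹(4) = 6

σ⁻¹ = [2 1 5 6 3 4]


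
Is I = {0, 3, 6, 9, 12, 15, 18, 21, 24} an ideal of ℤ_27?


Check ideal conditions for I = {0, 3, 6, 9, 12, 15, 18, 21, 24} in ℤ_27:
(1) I is an additive subgroup? Yes
(2) For r ∈ ℤ_27 and a ∈ I: r·a ∈ I? Yes

Yes, I is an ideal of ℤ_27


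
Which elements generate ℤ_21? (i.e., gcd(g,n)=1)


g generates ℤ_n iff gcd(g,n) = 1
Prime factors of 21: 3, 7
Generators are g ∈ {1,...,20} not divisible by any of these primes.
Generators: {1, 2, 4, 5, 8, 10, 11, 13, 16, 17, 19, 20}
Number of generators = φ(21) = 12

Generators of ℤ_21 = {1, 2, 4, 5, 8, 10, 11, 13, 16, 17, 19, 20}


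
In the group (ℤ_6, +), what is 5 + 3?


Operation: addition mod 6
5 + 3 = (a + b) mod 6 with a = 5, b = 3

5 + 3 = 2


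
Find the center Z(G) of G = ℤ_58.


Z(G) = {g ∈ G | gx = xg for all x ∈ G}
ℤ_58 is abelian, so Z(G) = G

Z(ℤ_58) = ℤ_58


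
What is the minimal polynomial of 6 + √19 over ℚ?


Let α = 6 + √19. Then α - 6 = √19, so (α - 6)² = 19, giving α² - 12α + 17 = 0. Degree 2 and α ∉ ℚ, so this is the minimal polynomial.

Minimal polynomial: x² - 12x + 17


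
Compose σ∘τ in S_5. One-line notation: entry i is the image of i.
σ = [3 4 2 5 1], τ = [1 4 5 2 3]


σ∘τ: apply τ first, then σ
1 →τ 1 →σ 3
2 →τ 4 →σ 5
3 →τ 5 →σ 1
4 →τ 2 →σ 4
5 →τ 3 →σ 2

σ∘τ = [3 5 1 4 2]


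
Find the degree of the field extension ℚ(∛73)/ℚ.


∛73 has minimal polynomial x³ - 73 (irreducible over ℚ since 73 is not a perfect cube)

[ℚ(∛73)/ℚ] = 3


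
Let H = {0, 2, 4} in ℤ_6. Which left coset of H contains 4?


4 + H = {4 + h (mod 6) : h ∈ H}
4+0=4, 4+2=0, 4+4=2
4 + H = {0, 2, 4} = 0 + H

4 + H = {0, 2, 4}


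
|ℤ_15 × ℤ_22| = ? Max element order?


|ℤ_15 × ℤ_22| = 15 × 22 = 330
Max element order = lcm(15,22) = 330
Cyclic? Yes (gcd=1)

|ℤ_15×ℤ_22| = 330, max element order = 330


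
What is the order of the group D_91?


|D_n| = 2n (n rotations and n reflections)
|D_91| = 2×91 = 182

|D_91| = 182


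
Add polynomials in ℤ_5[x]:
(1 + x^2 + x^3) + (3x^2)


Add coefficients mod 5:
x^0: 1 + 0 = 1 (mod 5)
x^1: 0 + 0 = 0 (mod 5)
x^2: 1 + 3 = 4 (mod 5)
x^3: 1 + 0 = 1 (mod 5)
Result: 1 + 4x^2 + x^3

f + g = 1 + 4x^2 + x^3


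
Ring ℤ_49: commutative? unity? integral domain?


ℤ_49 is a commutative ring with unity 1; 49 = 7×7 is composite, so 7·7 ≡ 0 gives zero divisors (not an integral domain)
Commutative: Yes
Integral domain: No
Has unity: Yes

ℤ_49: Commutative=Yes, Unity=Yes


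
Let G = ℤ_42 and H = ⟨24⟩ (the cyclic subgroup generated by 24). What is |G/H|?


|⟨24⟩| = n / gcd(24, 42) = 42 / 6 = 7
H is normal (ℤ_42 is abelian).
|G/H| = |G| / |H| = 42 / 7 = 6

|G/H| = 6


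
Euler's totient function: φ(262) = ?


Factor n: 262 = 2 × 131
φ(n) = n · ∏(1 - 1/p) over distinct primes p | n
φ(262) = 262 · (1 - 1/2) · (1 - 1/131) = 130

φ(262) = 130


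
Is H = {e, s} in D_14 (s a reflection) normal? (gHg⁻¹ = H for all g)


H = {e, s} in D_14 (s a reflection)
r·s·r⁻¹ = sr⁻² ≠ s for n ≥ 3, so {e, s} is not closed under conjugation

No, not a normal subgroup


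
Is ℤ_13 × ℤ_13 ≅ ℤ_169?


Comparing ℤ_13 × ℤ_13 and ℤ_169:
gcd(13,13) = 13 ≠ 1. Max element order in ℤ_13×ℤ_13 is lcm(13,13) = 13 < 169, so it has no element of order 169

No, ℤ_13 × ℤ_13 ≇ ℤ_169


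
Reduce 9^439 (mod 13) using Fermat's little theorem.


Fermat's little theorem: if p is prime and gcd(a,p)=1, then a^(p-1) ≡ 1 (mod p)
p = 13 is prime, gcd(9,13) = 1
Reduce exponent: 439 mod 12 = 7
So 9^439 ≡ 9^7 (mod 13)
9^7 mod 13 = 9

9^439 ≡ 9 (mod 13)


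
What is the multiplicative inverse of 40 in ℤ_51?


Use the extended Euclidean algorithm to write 1 = 40·s + 51·t; then s mod 51 is the inverse.
Euclidean algorithm:
  40 = 0·51 + 40
  51 = 1·40 + 11
  40 = 3·11 + 7
  11 = 1·7 + 4
  7 = 1·4 + 3
  4 = 1·3 + 1
  3 = 3·1 + 0
gcd(40,51) = 1
Back-substitution gives: 40·(-14) + 51·(11) = 1
So 40⁻¹ ≡ -14 ≡ 37 (mod 51)
Check: 40 × 37 = 1480 ≡ 1 (mod 51) ✓

40⁻¹ ≡ 37 (mod 51)


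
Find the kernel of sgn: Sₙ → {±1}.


Kernel = preimage of identity
ker(sgn) = even permutations = Aₙ

ker(sgn) = Aₙ


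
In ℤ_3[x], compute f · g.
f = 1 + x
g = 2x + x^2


Expand and collect like terms; reduce coefficients mod 3:
x^0: 1·0 = 0 ≡ 0 (mod 3)
x^1: 1·2 + 1·0 = 2 ≡ 2 (mod 3)
x^2: 1·1 + 1·2 = 3 ≡ 0 (mod 3)
x^3: 1·1 = 1 ≡ 1 (mod 3)
Result: 2x + x^3

f · g = 2x + x^3


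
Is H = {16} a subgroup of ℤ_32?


Subgroup test for H = {16} in (ℤ_32, +):
(1) 0 ∈ H? No
(2) Closure: for all a,b ∈ H, (a+b) mod 32 ∈ H? No  [counterexample: 16 + 16 = 0 ∉ H]
(3) Inverses: for all a ∈ H, -a mod 32 ∈ H? Yes

No, H is not a subgroup of ℤ_32


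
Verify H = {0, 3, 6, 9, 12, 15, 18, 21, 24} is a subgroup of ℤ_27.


Subgroup test for H = {0, 3, 6, 9, 12, 15, 18, 21, 24} in (ℤ_27, +):
(1) 0 ∈ H? Yes
(2) Closure: for all a,b ∈ H, (a+b) mod 27 ∈ H? Yes
(3) Inverses: for all a ∈ H, -a mod 27 ∈ H? Yes

Yes, H is a subgroup of ℤ_27


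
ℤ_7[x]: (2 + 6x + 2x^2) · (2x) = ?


Expand and collect like terms; reduce coefficients mod 7:
x^0: 2·0 = 0 ≡ 0 (mod 7)
x^1: 2·2 + 6·0 = 4 ≡ 4 (mod 7)
x^2: 6·2 + 2·0 = 12 ≡ 5 (mod 7)
x^3: 2·2 = 4 ≡ 4 (mod 7)
Result: 4x + 5x^2 + 4x^3

f · g = 4x + 5x^2 + 4x^3


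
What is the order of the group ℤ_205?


ℤ_n has n elements.

|ℤ_205| = 205


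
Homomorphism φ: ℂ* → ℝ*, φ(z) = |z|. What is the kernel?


Kernel = preimage of identity
ker(φ) = {z ∈ ℂ* | |z| = 1} = unit circle S¹

ker(φ) = S¹ (unit circle)


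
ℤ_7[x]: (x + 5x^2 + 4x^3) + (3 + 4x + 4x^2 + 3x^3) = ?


Add coefficients mod 7:
x^0: 0 + 3 = 3 (mod 7)
x^1: 1 + 4 = 5 (mod 7)
x^2: 5 + 4 = 2 (mod 7)
x^3: 4 + 3 = 0 (mod 7)
Result: 3 + 5x + 2x^2

f + g = 3 + 5x + 2x^2


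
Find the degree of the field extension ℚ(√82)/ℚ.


√82 has minimal polynomial x² - 82 (irreducible over ℚ since 82 is squarefree)

[ℚ(√82)/ℚ] = 2


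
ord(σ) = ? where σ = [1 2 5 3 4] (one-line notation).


Cycle decomposition: (3 5 4)
Cycle lengths: 3
Order = lcm(3) = 3

ord(σ) = 3


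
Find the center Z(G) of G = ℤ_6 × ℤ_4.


Z(G) = {g ∈ G | gx = xg for all x ∈ G}
Direct product of abelian groups is abelian, so Z(G) = G

Z(ℤ_6 × ℤ_4) = ℤ_6 × ℤ_4


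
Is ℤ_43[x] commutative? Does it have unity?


ℤ_43 is a field (n prime), so ℤ_43[x] is a commutative integral domain with unity
Commutative: Yes
Integral domain: Yes
Has unity: Yes

ℤ_43[x]: Commutative=Yes, Unity=Yes


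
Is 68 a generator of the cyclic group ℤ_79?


g generates ℤ_n iff gcd(g, n) = 1
gcd(68, 79) = 1
Since gcd = 1, 68 is a generator.

Yes, 68 generates ℤ_79


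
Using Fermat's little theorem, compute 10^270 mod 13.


Fermat's little theorem: if p is prime and gcd(a,p)=1, then a^(p-1) ≡ 1 (mod p)
p = 13 is prime, gcd(10,13) = 1
Reduce exponent: 270 mod 12 = 6
So 10^270 ≡ 10^6 (mod 13)
10^6 mod 13 = 1

10^270 ≡ 1 (mod 13)


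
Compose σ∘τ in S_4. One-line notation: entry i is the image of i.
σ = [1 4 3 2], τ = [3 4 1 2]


σ∘τ: apply τ first, then σ
1 →τ 3 →σ 3
2 →τ 4 →σ 2
3 →τ 1 →σ 1
4 →τ 2 →σ 4

σ∘τ = [3 2 1 4]


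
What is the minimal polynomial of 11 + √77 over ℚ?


Let α = 11 + √77. Then α - 11 = √77, so (α - 11)² = 77, giving α² - 22α + 44 = 0. Degree 2 and α ∉ ℚ, so this is the minimal polynomial.

Minimal polynomial: x² - 22x + 44


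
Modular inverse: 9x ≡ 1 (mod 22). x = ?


Use the extended Euclidean algorithm to write 1 = 9·s + 22·t; then s mod 22 is the inverse.
Euclidean algorithm:
  9 = 0·22 + 9
  22 = 2·9 + 4
  9 = 2·4 + 1
  4 = 4·1 + 0
gcd(9,22) = 1
Back-substitution gives: 9·(5) + 22·(-2) = 1
So 9⁻¹ ≡ 5 ≡ 5 (mod 22)
Check: 9 × 5 = 45 ≡ 1 (mod 22) ✓

9⁻¹ ≡ 5 (mod 22)


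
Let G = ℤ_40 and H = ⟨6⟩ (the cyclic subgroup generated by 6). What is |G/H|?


|⟨6⟩| = n / gcd(6, 40) = 40 / 2 = 20
H is normal (ℤ_40 is abelian).
|G/H| = |G| / |H| = 40 / 20 = 2

|G/H| = 2


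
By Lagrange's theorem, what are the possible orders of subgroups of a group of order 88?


Lagrange's theorem: |H| divides |G|
|G| = 88
Divisors of 88: 1, 2, 4, 8, 11, 22, 44, 88

Possible subgroup orders: {1, 2, 4, 8, 11, 22, 44, 88}


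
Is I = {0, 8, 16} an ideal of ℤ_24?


Check ideal conditions for I = {0, 8, 16} in ℤ_24:
(1) I is an additive subgroup? Yes
(2) For r ∈ ℤ_24 and a ∈ I: r·a ∈ I? Yes

Yes, I is an ideal of ℤ_24


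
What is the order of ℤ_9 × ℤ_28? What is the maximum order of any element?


|ℤ_9 × ℤ_28| = 9 × 28 = 252
Max element order = lcm(9,28) = 252
Cyclic? Yes (gcd=1)

|ℤ_9×ℤ_28| = 252, max element order = 252


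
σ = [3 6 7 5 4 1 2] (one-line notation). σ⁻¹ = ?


To find σ⁻¹, swap domain and range:
σ(1) = 3 → σ⁻¹(3) = 1
σ(2) = 6 → σ⁻¹(6) = 2
σ(3) = 7 → σ⁻¹(7) = 3
σ(4) = 5 → σ⁻¹(5) = 4
σ(5) = 4 → σ⁻¹(4) = 5
σ(6) = 1 → σ⁻¹(1) = 6
σ(7) = 2 → σ⁻¹(2) = 7

σ⁻¹ = [6 7 1 5 4 2 3]


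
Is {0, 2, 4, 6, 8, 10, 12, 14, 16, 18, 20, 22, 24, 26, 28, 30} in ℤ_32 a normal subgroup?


H = {0, 2, 4, 6, 8, 10, 12, 14, 16, 18, 20, 22, 24, 26, 28, 30} in ℤ_32
ℤ_32 is abelian; every subgroup of an abelian group is normal

Yes, normal subgroup


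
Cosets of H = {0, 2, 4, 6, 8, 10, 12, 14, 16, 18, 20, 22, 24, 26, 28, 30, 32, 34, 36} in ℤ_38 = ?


H = {0, 2, 4, 6, 8, 10, 12, 14, 16, 18, 20, 22, 24, 26, 28, 30, 32, 34, 36}, |H| = 19
Number of cosets = |G|/|H| = 38/19 = 2
0 + H = {0, 2, 4, 6, 8, 10, 12, 14, 16, 18, 20, 22, 24, 26, 28, 30, 32, 34, 36}
1 + H = {1, 3, 5, 7, 9, 11, 13, 15, 17, 19, 21, 23, 25, 27, 29, 31, 33, 35, 37}

Cosets: 0+H={0,2,4,6,8,10,12,14,16,18,20,22,24,26,28,30,32,34,36}; 1+H={1,3,5,7,9,11,13,15,17,19,21,23,25,27,29,31,33,35,37}


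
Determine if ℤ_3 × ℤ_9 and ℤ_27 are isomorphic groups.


Comparing ℤ_3 × ℤ_9 and ℤ_27:
gcd(3,9) = 3 ≠ 1. Max element order in ℤ_3×ℤ_9 is lcm(3,9) = 9 < 27, so it has no element of order 27

No, ℤ_3 × ℤ_9 ≇ ℤ_27


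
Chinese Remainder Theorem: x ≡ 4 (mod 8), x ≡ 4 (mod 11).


m₁ = 8, m₂ = 11, gcd = 1, so CRT applies. M = m₁·m₂ = 88
Let M₁ = M/m₁ = 11, M₂ = M/m₂ = 8
Find y₁ ≡ M₁⁻¹ (mod m₁): 11⁻¹ ≡ 3 (mod 8)
Find y₂ ≡ M₂⁻¹ (mod m₂): 8⁻¹ ≡ 7 (mod 11)
x = a₁·M₁·y₁ + a₂·M₂·y₂ = 4·11·3 + 4·8·7 = 356
Reduce mod 88: x ≡ 4
Check: 4 mod 8 = 4 ✓, 4 mod 11 = 4 ✓

x ≡ 4 (mod 88)


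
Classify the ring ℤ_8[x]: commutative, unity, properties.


ℤ_8 has zero divisors (2·4 ≡ 0), and these lift to constant zero divisors in ℤ_8[x]; so not an integral domain
Commutative: Yes
Integral domain: No
Has unity: Yes

ℤ_8[x]: Commutative=Yes, Unity=Yes


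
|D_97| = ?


|D_n| = 2n (n rotations and n reflections)
|D_97| = 2×97 = 194

|D_97| = 194


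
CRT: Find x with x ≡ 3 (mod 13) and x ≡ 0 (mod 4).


m₁ = 13, m₂ = 4, gcd = 1, so CRT applies. M = m₁·m₂ = 52
Let M₁ = M/m₁ = 4, M₂ = M/m₂ = 13
Find y₁ ≡ M₁⁻¹ (mod m₁): 4⁻¹ ≡ 10 (mod 13)
Find y₂ ≡ M₂⁻¹ (mod m₂): 13⁻¹ ≡ 1 (mod 4)
x = a₁·M₁·y₁ + a₂·M₂·y₂ = 3·4·10 + 0·13·1 = 120
Reduce mod 52: x ≡ 16
Check: 16 mod 13 = 3 ✓, 16 mod 4 = 0 ✓

x ≡ 16 (mod 52)


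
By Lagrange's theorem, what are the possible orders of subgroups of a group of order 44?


Lagrange's theorem: |H| divides |G|
|G| = 44
Divisors of 44: 1, 2, 4, 11, 22, 44

Possible subgroup orders: {1, 2, 4, 11, 22, 44}


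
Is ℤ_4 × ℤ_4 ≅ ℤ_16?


Comparing ℤ_4 × ℤ_4 and ℤ_16:
gcd(4,4) = 4 ≠ 1. Max element order in ℤ_4×ℤ_4 is lcm(4,4) = 4 < 16, so it has no element of order 16

No, ℤ_4 × ℤ_4 ≇ ℤ_16


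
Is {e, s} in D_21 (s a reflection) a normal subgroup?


H = {e, s} in D_21 (s a reflection)
r·s·r⁻¹ = sr⁻² ≠ s for n ≥ 3, so {e, s} is not closed under conjugation

No, not a normal subgroup


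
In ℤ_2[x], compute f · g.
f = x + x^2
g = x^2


Expand and collect like terms; reduce coefficients mod 2:
x^0: 0·0 = 0 ≡ 0 (mod 2)
x^1: 0·0 + 1·0 = 0 ≡ 0 (mod 2)
x^2: 0·1 + 1·0 + 1·0 = 0 ≡ 0 (mod 2)
x^3: 1·1 + 1·0 = 1 ≡ 1 (mod 2)
x^4: 1·1 = 1 ≡ 1 (mod 2)
Result: x^3 + x^4

f · g = x^3 + x^4


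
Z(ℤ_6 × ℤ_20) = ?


Z(G) = {g ∈ G | gx = xg for all x ∈ G}
Direct product of abelian groups is abelian, so Z(G) = G

Z(ℤ_6 × ℤ_20) = ℤ_6 × ℤ_20


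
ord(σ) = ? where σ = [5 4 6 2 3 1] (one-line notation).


Cycle decomposition: (1 5 3 6) (2 4)
Cycle lengths: 4, 2
Order = lcm(4, 2) = 4

ord(σ) = 4


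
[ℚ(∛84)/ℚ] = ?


∛84 has minimal polynomial x³ - 84 (irreducible over ℚ since 84 is not a perfect cube)

[ℚ(∛84)/ℚ] = 3


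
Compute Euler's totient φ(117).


Factor n: 117 = 3^2 × 13
φ(n) = n · ∏(1 - 1/p) over distinct primes p | n
φ(117) = 117 · (1 - 1/3) · (1 - 1/13) = 72

φ(117) = 72


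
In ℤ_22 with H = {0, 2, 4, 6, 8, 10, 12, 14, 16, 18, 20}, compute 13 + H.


13 + H = {13 + h (mod 22) : h ∈ H}
13+0=13, 13+2=15, 13+4=17, 13+6=19, 13+8=21, 13+10=1, 13+12=3, 13+14=5, 13+16=7, 13+18=9, 13+20=11
13 + H = {1, 3, 5, 7, 9, 11, 13, 15, 17, 19, 21} = 1 + H

13 + H = {1, 3, 5, 7, 9, 11, 13, 15, 17, 19, 21}


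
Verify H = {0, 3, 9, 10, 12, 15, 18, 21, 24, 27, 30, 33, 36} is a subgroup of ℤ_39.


Subgroup test for H = {0, 3, 9, 10, 12, 15, 18, 21, 24, 27, 30, 33, 36} in (ℤ_39, +):
(1) 0 ∈ H? Yes
(2) Closure: for all a,b ∈ H, (a+b) mod 39 ∈ H? No  [counterexample: 3 + 3 = 6 ∉ H]
(3) Inverses: for all a ∈ H, -a mod 39 ∈ H? No

No, H is not a subgroup of ℤ_39


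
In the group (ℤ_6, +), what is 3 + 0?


Operation: addition mod 6
3 + 0 = (a + b) mod 6 with a = 3, b = 0

3 + 0 = 3


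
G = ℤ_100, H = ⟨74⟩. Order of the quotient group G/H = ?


|⟨74⟩| = n / gcd(74, 100) = 100 / 2 = 50
H is normal (ℤ_100 is abelian).
|G/H| = |G| / |H| = 100 / 50 = 2

|G/H| = 2


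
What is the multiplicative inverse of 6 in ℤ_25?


Use the extended Euclidean algorithm to write 1 = 6·s + 25·t; then s mod 25 is the inverse.
Euclidean algorithm:
  6 = 0·25 + 6
  25 = 4·6 + 1
  6 = 6·1 + 0
gcd(6,25) = 1
Back-substitution gives: 6·(-4) + 25·(1) = 1
So 6⁻¹ ≡ -4 ≡ 21 (mod 25)
Check: 6 × 21 = 126 ≡ 1 (mod 25) ✓

6⁻¹ ≡ 21 (mod 25)


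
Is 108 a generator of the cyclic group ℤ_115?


g generates ℤ_n iff gcd(g, n) = 1
gcd(108, 115) = 1
Since gcd = 1, 108 is a generator.

Yes, 108 generates ℤ_115


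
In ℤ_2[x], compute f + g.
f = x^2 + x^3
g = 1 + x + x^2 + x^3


Add coefficients mod 2:
x^0: 0 + 1 = 1 (mod 2)
x^1: 0 + 1 = 1 (mod 2)
x^2: 1 + 1 = 0 (mod 2)
x^3: 1 + 1 = 0 (mod 2)
Result: 1 + x

f + g = 1 + x


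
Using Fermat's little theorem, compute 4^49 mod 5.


Fermat's little theorem: if p is prime and gcd(a,p)=1, then a^(p-1) ≡ 1 (mod p)
p = 5 is prime, gcd(4,5) = 1
Reduce exponent: 49 mod 4 = 1
So 4^49 ≡ 4^1 (mod 5)
4^1 mod 5 = 4

4^49 ≡ 4 (mod 5)


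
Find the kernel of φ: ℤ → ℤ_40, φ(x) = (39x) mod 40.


Kernel = preimage of identity
ker(φ) = {x ∈ ℤ : 39x ≡ 0 (mod 40)}. gcd(39,40) = 1, so 39x ≡ 0 (mod 40) ⟺ x ≡ 0 (mod 40/1 = 40). Hence ker(φ) = 40ℤ

ker(φ) = 40ℤ


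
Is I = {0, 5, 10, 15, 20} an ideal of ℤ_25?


Check ideal conditions for I = {0, 5, 10, 15, 20} in ℤ_25:
(1) I is an additive subgroup? Yes
(2) For r ∈ ℤ_25 and a ∈ I: r·a ∈ I? Yes

Yes, I is an ideal of ℤ_25


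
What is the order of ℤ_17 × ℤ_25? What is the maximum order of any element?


|ℤ_17 × ℤ_25| = 17 × 25 = 425
Max element order = lcm(17,25) = 425
Cyclic? Yes (gcd=1)

|ℤ_17×ℤ_25| = 425, max element order = 425


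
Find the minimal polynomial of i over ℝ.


i satisfies x² + 1 = 0, irreducible over ℝ

Minimal polynomial: x² + 1


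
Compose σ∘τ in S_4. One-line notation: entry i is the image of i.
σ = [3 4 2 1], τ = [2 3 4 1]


σ∘τ: apply τ first, then σ
1 →τ 2 →σ 4
2 →τ 3 →σ 2
3 →τ 4 →σ 1
4 →τ 1 →σ 3

σ∘τ = [4 2 1 3]


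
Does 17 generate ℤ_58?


g generates ℤ_n iff gcd(g, n) = 1
gcd(17, 58) = 1
Since gcd = 1, 17 is a generator.

Yes, 17 generates ℤ_58


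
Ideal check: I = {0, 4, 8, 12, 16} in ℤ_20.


Check ideal conditions for I = {0, 4, 8, 12, 16} in ℤ_20:
(1) I is an additive subgroup? Yes
(2) For r ∈ ℤ_20 and a ∈ I: r·a ∈ I? Yes

Yes, I is an ideal of ℤ_20


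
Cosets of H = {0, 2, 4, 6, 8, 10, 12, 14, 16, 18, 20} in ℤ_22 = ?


H = {0, 2, 4, 6, 8, 10, 12, 14, 16, 18, 20}, |H| = 11
Number of cosets = |G|/|H| = 22/11 = 2
0 + H = {0, 2, 4, 6, 8, 10, 12, 14, 16, 18, 20}
1 + H = {1, 3, 5, 7, 9, 11, 13, 15, 17, 19, 21}

Cosets: 0+H={0,2,4,6,8,10,12,14,16,18,20}; 1+H={1,3,5,7,9,11,13,15,17,19,21}


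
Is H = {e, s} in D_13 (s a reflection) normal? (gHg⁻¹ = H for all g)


H = {e, s} in D_13 (s a reflection)
r·s·r⁻¹ = sr⁻² ≠ s for n ≥ 3, so {e, s} is not closed under conjugation

No, not a normal subgroup


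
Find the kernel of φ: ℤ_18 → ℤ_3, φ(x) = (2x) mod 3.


Kernel = preimage of identity
ker(φ) = {x ∈ ℤ_18 : 2x ≡ 0 (mod 3)}. Since 3 | 18, φ is well-defined. The kernel is the cyclic subgroup ⟨3⟩ of ℤ_18 (order 6), i.e. {0, 3, 6, 9, 12, 15}

ker(φ) = {0, 3, 6, 9, 12, 15}


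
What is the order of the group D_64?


|D_n| = 2n (n rotations and n reflections)
|D_64| = 2×64 = 128

|D_64| = 128


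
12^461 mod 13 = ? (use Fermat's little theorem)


Fermat's little theorem: if p is prime and gcd(a,p)=1, then a^(p-1) ≡ 1 (mod p)
p = 13 is prime, gcd(12,13) = 1
Reduce exponent: 461 mod 12 = 5
So 12^461 ≡ 12^5 (mod 13)
12^5 mod 13 = 12

12^461 ≡ 12 (mod 13)


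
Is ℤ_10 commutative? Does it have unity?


ℤ_10 is a commutative ring with unity 1; 10 = 2×5 is composite, so 2·5 ≡ 0 gives zero divisors (not an integral domain)
Commutative: Yes
Integral domain: No
Has unity: Yes

ℤ_10: Commutative=Yes, Unity=Yes


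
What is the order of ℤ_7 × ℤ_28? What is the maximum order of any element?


|ℤ_7 × ℤ_28| = 7 × 28 = 196
Max element order = lcm(7,28) = 28
Cyclic? No (gcd=7)

|ℤ_7×ℤ_28| = 196, max element order = 28


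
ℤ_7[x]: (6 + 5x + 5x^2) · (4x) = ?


Expand and collect like terms; reduce coefficients mod 7:
x^0: 6·0 = 0 ≡ 0 (mod 7)
x^1: 6·4 + 5·0 = 24 ≡ 3 (mod 7)
x^2: 5·4 + 5·0 = 20 ≡ 6 (mod 7)
x^3: 5·4 = 20 ≡ 6 (mod 7)
Result: 3x + 6x^2 + 6x^3

f · g = 3x + 6x^2 + 6x^3


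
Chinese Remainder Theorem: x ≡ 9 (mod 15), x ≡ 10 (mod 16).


m₁ = 15, m₂ = 16, gcd = 1, so CRT applies. M = m₁·m₂ = 240
Let M₁ = M/m₁ = 16, M₂ = M/m₂ = 15
Find y₁ ≡ M₁⁻¹ (mod m₁): 16⁻¹ ≡ 1 (mod 15)
Find y₂ ≡ M₂⁻¹ (mod m₂): 15⁻¹ ≡ 15 (mod 16)
x = a₁·M₁·y₁ + a₂·M₂·y₂ = 9·16·1 + 10·15·15 = 2394
Reduce mod 240: x ≡ 234
Check: 234 mod 15 = 9 ✓, 234 mod 16 = 10 ✓

x ≡ 234 (mod 240)


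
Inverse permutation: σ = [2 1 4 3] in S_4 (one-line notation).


To find σ⁻¹, swap domain and range:
σ(1) = 2 → σ⁻¹(2) = 1
σ(2) = 1 → σ⁻¹(1) = 2
σ(3) = 4 → σ⁻¹(4) = 3
σ(4) = 3 → σ⁻¹(3) = 4

σ⁻¹ = [2 1 4 3]


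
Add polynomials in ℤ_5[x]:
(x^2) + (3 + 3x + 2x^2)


Add coefficients mod 5:
x^0: 0 + 3 = 3 (mod 5)
x^1: 0 + 3 = 3 (mod 5)
x^2: 1 + 2 = 3 (mod 5)
Result: 3 + 3x + 3x^2

f + g = 3 + 3x + 3x^2


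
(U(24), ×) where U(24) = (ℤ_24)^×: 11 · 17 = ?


Operation: multiplication mod 24
11 · 17 = (a × b) mod 24 with a = 11, b = 17

11 · 17 = 19


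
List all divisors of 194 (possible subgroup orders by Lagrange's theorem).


Lagrange's theorem: |H| divides |G|
|G| = 194
Divisors of 194: 1, 2, 97, 194

Possible subgroup orders: {1, 2, 97, 194}


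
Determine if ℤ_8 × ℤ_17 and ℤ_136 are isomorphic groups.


Comparing ℤ_8 × ℤ_17 and ℤ_136:
gcd(8,17) = 1, so ℤ_8 × ℤ_17 ≅ ℤ_136 (CRT)

Yes, ℤ_8 × ℤ_17 ≅ ℤ_136


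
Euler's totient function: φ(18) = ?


φ(n) = count of k ∈ {1,...,n} with gcd(k,n)=1
Coprimes to 18: {1, 5, 7, 11, 13, 17}
Count: 6

φ(18) = 6


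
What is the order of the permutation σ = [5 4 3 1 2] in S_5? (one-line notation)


Cycle decomposition: (1 5 2 4)
Cycle lengths: 4
Order = lcm(4) = 4

ord(σ) = 4


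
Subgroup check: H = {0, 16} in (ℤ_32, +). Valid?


Subgroup test for H = {0, 16} in (ℤ_32, +):
(1) 0 ∈ H? Yes
(2) Closure: for all a,b ∈ H, (a+b) mod 32 ∈ H? Yes
(3) Inverses: for all a ∈ H, -a mod 32 ∈ H? Yes

Yes, H is a subgroup of ℤ_32


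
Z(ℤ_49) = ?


Z(G) = {g ∈ G | gx = xg for all x ∈ G}
ℤ_49 is abelian, so Z(G) = G

Z(ℤ_49) = ℤ_49


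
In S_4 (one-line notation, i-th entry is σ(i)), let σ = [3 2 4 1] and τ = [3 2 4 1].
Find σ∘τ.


σ∘τ: apply τ first, then σ
1 →τ 3 →σ 4
2 →τ 2 →σ 2
3 →τ 4 →σ 1
4 →τ 1 →σ 3

σ∘τ = [4 2 1 3]


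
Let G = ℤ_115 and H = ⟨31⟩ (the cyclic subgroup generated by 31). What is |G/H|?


|⟨31⟩| = n / gcd(31, 115) = 115 / 1 = 115
H is normal (ℤ_115 is abelian).
|G/H| = |G| / |H| = 115 / 115 = 1

|G/H| = 1


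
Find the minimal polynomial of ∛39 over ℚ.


∛39 satisfies x³ - 39 = 0, irreducible over ℚ (no rational root; 39 is not a perfect cube)

Minimal polynomial: x³ - 39


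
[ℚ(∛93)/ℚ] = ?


∛93 has minimal polynomial x³ - 93 (irreducible over ℚ since 93 is not a perfect cube)

[ℚ(∛93)/ℚ] = 3


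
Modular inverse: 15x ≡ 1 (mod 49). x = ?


Use the extended Euclidean algorithm to write 1 = 15·s + 49·t; then s mod 49 is the inverse.
Euclidean algorithm:
  15 = 0·49 + 15
  49 = 3·15 + 4
  15 = 3·4 + 3
  4 = 1·3 + 1
  3 = 3·1 + 0
gcd(15,49) = 1
Back-substitution gives: 15·(-13) + 49·(4) = 1
So 15⁻¹ ≡ -13 ≡ 36 (mod 49)
Check: 15 × 36 = 540 ≡ 1 (mod 49) ✓

15⁻¹ ≡ 36 (mod 49)


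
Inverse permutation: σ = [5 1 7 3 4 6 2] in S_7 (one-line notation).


To find σ⁻¹, swap domain and range:
σ(1) = 5 → σ⁻¹(5) = 1
σ(2) = 1 → σ⁻¹(1) = 2
σ(3) = 7 → σ⁻¹(7) = 3
σ(4) = 3 → σ⁻¹(3) = 4
σ(5) = 4 → σ⁻¹(4) = 5
σ(6) = 6 → σ⁻¹(6) = 6
σ(7) = 2 → σ⁻¹(2) = 7

σ⁻¹ = [2 7 4 5 1 6 3]


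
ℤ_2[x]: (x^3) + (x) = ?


Add coefficients mod 2:
x^0: 0 + 0 = 0 (mod 2)
x^1: 0 + 1 = 1 (mod 2)
x^2: 0 + 0 = 0 (mod 2)
x^3: 1 + 0 = 1 (mod 2)
Result: x + x^3

f + g = x + x^3


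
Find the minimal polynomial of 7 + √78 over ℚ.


Let α = 7 + √78. Then α - 7 = √78, so (α - 7)² = 78, giving α² - 14α - 29 = 0. Degree 2 and α ∉ ℚ, so this is the minimal polynomial.

Minimal polynomial: x² - 14x - 29


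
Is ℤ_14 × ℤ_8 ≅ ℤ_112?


Comparing ℤ_14 × ℤ_8 and ℤ_112:
gcd(14,8) = 2 ≠ 1. Max element order in ℤ_14×ℤ_8 is lcm(14,8) = 56 < 112, so it has no element of order 112

No, ℤ_14 × ℤ_8 ≇ ℤ_112


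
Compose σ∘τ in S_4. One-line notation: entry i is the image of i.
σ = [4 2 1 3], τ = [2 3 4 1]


σ∘τ: apply τ first, then σ
1 →τ 2 →σ 2
2 →τ 3 →σ 1
3 →τ 4 →σ 3
4 →τ 1 →σ 4

σ∘τ = [2 1 3 4]


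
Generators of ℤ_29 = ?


g generates ℤ_n iff gcd(g,n) = 1
Prime factors of 29: 29
Generators are g ∈ {1,...,28} not divisible by any of these primes.
Generators: {1, 2, 3, 4, 5, 6, 7, 8, 9, 10, 11, 12, 13, 14, 15, 16, 17, 18, 19, 20, 21, 22, 23, 24, 25, 26, 27, 28}
Number of generators = φ(29) = 28

Generators of ℤ_29 = {1, 2, 3, 4, 5, 6, 7, 8, 9, 10, 11, 12, 13, 14, 15, 16, 17, 18, 19, 20, 21, 22, 23, 24, 25, 26, 27, 28}


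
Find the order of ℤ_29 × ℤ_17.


|A × B| = |A| · |B|
|ℤ_29 × ℤ_17| = 29 × 17 = 493

|ℤ_29 × ℤ_17| = 493


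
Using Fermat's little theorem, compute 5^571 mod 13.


Fermat's little theorem: if p is prime and gcd(a,p)=1, then a^(p-1) ≡ 1 (mod p)
p = 13 is prime, gcd(5,13) = 1
Reduce exponent: 571 mod 12 = 7
So 5^571 ≡ 5^7 (mod 13)
5^7 mod 13 = 8

5^571 ≡ 8 (mod 13)


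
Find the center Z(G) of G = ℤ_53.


Z(G) = {g ∈ G | gx = xg for all x ∈ G}
ℤ_53 is abelian, so Z(G) = G

Z(ℤ_53) = ℤ_53


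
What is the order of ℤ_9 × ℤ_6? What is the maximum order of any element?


|ℤ_9 × ℤ_6| = 9 × 6 = 54
Max element order = lcm(9,6) = 18
Cyclic? No (gcd=3)

|ℤ_9×ℤ_6| = 54, max element order = 18


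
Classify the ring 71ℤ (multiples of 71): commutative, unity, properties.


71ℤ is a commutative ring under +,× but has no multiplicative identity (1 ∉ 71ℤ); it has no zero divisors, but without unity it is not an integral domain
Commutative: Yes
Integral domain: No
Has unity: No

71ℤ (multiples of 71): Commutative=Yes, Unity=No
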